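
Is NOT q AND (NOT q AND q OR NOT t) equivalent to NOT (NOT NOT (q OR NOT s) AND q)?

E1: NOT q AND (NOT q AND q OR NOT t)
    = NOT q AND NOT t   [complement / identity]
E2: NOT (NOT NOT (q OR NOT s) AND q)
    = NOT ((q OR NOT s) AND q)   [double negation]
    = NOT q   [absorption]
These differ: at q=0, s=1, t=1, E1 = 0 but E2 = 1.

No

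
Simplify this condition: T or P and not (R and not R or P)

T

T or P and not (R and not R or P)
= T or P and not P   [complement / identity]
= T   [complement / identity]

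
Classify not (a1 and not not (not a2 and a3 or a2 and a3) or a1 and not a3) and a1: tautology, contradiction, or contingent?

not (a1 and not not (not a2 and a3 or a2 and a3) or a1 and not a3) and a1
= not (a1 and not not a3 or a1 and not a3) and a1   [distribution]
= not (a1 and a3 or a1 and not a3) and a1   [double negation]
= not a1 and a1   [distribution]
= False   [complement]

contradiction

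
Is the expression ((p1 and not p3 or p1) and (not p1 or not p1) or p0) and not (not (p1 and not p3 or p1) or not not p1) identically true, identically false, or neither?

identically false

((p1 and not p3 or p1) and (not p1 or not p1) or p0) and not (not (p1 and not p3 or p1) or not not p1)
= ((p1 and not p3 or p1) and (not p1 or not p1) or p0) and (p1 and not p3 or p1) and not p1   (De Morgan)
= ((p1 and not p3 or p1) and not p1 or p0) and (p1 and not p3 or p1) and not p1   (idempotence)
= (p1 and not p3 or p1) and not p1   (absorption)
= p1 and not p1   (absorption)
= False   (complement)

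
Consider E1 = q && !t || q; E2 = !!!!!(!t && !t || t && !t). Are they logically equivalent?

No

E1: q && !t || q
    = q   [absorption]
E2: !!!!!(!t && !t || t && !t)
    = !!!(!t && !t || t && !t)   [double negation]
    = !!!!t   [distribution]
    = !!t   [double negation]
    = t   [double negation]
These differ: at q=1, t=0, E1 = 1 but E2 = 0.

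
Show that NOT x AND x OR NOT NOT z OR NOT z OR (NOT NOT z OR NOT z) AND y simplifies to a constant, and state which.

NOT x AND x OR NOT NOT z OR NOT z OR (NOT NOT z OR NOT z) AND y
= NOT x AND x OR NOT NOT z OR NOT z   [absorption]
= NOT x AND x OR z OR NOT z   [double negation]
= z OR NOT z   [complement / identity]
= TRUE   [complement]

TRUE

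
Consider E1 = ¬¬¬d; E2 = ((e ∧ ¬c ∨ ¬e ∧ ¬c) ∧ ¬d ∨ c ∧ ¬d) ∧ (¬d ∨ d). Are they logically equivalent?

Yes

E1: ¬¬¬d
    = ¬d   — double negation
E2: ((e ∧ ¬c ∨ ¬e ∧ ¬c) ∧ ¬d ∨ c ∧ ¬d) ∧ (¬d ∨ d)
    = (¬c ∧ ¬d ∨ c ∧ ¬d) ∧ (¬d ∨ d)   — distribution
    = ¬d ∧ (¬d ∨ d)   — distribution
    = ¬d   — complement / identity
Both reduce to ¬d, so they are equivalent.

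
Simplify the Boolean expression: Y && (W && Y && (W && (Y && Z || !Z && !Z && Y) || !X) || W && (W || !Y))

Y && (W && Y && (W && (Y && Z || !Z && !Z && Y) || !X) || W && (W || !Y))
= Y && (W && Y && (W && (Y && Z || !Z && Y) || !X) || W && (W || !Y))
= Y && (W && Y && (W && Y || !X) || W && (W || !Y))
= Y && (W && Y && (W && Y || !X) || W)
= Y && (W && Y || W)
= Y && W

Y && W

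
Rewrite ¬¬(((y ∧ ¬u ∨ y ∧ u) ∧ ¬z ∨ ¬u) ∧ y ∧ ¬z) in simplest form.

¬¬(((y ∧ ¬u ∨ y ∧ u) ∧ ¬z ∨ ¬u) ∧ y ∧ ¬z)
= ¬¬((y ∧ ¬z ∨ ¬u) ∧ y ∧ ¬z)
= (y ∧ ¬z ∨ ¬u) ∧ y ∧ ¬z
= y ∧ ¬z

y ∧ ¬z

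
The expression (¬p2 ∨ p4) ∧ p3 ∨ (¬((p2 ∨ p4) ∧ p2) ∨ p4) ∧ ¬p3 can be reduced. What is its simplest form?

¬p2 ∨ p4

(¬p2 ∨ p4) ∧ p3 ∨ (¬((p2 ∨ p4) ∧ p2) ∨ p4) ∧ ¬p3
= (¬p2 ∨ p4) ∧ p3 ∨ (¬p2 ∨ p4) ∧ ¬p3   (absorption)
= ¬p2 ∨ p4   (distribution)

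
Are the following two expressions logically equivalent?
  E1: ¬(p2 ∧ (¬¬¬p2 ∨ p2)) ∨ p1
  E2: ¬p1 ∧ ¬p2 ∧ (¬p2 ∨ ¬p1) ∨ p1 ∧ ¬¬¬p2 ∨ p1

Yes

E1: ¬(p2 ∧ (¬¬¬p2 ∨ p2)) ∨ p1
    = ¬(p2 ∧ (¬p2 ∨ p2)) ∨ p1
    = ¬p2 ∨ p1
E2: ¬p1 ∧ ¬p2 ∧ (¬p2 ∨ ¬p1) ∨ p1 ∧ ¬¬¬p2 ∨ p1
    = ¬p1 ∧ ¬p2 ∨ p1 ∧ ¬¬¬p2 ∨ p1
    = ¬p1 ∧ ¬p2 ∨ p1 ∧ ¬p2 ∨ p1
    = ¬p2 ∨ p1
Both reduce to ¬p2 ∨ p1, so they are equivalent.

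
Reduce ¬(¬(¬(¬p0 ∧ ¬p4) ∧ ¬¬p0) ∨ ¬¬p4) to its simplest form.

¬(¬(¬(¬p0 ∧ ¬p4) ∧ ¬¬p0) ∨ ¬¬p4)
= ¬(¬p0 ∧ ¬p4 ∨ ¬p0 ∨ ¬¬p4)
= ¬(¬p0 ∨ ¬¬p4)
= p0 ∧ ¬p4

p0 ∧ ¬p4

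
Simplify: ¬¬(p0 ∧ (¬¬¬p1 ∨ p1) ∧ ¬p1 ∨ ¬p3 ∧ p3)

¬¬(p0 ∧ (¬¬¬p1 ∨ p1) ∧ ¬p1 ∨ ¬p3 ∧ p3)
= ¬¬(p0 ∧ (¬p1 ∨ p1) ∧ ¬p1 ∨ ¬p3 ∧ p3)   (double negation)
= ¬¬(p0 ∧ (¬p1 ∨ p1) ∧ ¬p1)   (complement / identity)
= ¬¬(p0 ∧ ¬p1)   (complement / identity)
= p0 ∧ ¬p1   (double negation)

p0 ∧ ¬p1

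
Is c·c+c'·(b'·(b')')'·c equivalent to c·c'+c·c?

Yes

E1: c·c+c'·(b'·(b')')'·c
    = c·c+c'·(b+b')·c   (De Morgan)
    = c·c+c'·c   (complement / identity)
    = c   (distribution)
E2: c·c'+c·c
    = c   (distribution)
Both reduce to c, so they are equivalent.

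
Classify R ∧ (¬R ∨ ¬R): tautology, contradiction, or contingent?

contradiction

R ∧ (¬R ∨ ¬R)
= R ∧ ¬R
= False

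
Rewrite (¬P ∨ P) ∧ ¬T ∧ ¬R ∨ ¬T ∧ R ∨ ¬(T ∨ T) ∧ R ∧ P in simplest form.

(¬P ∨ P) ∧ ¬T ∧ ¬R ∨ ¬T ∧ R ∨ ¬(T ∨ T) ∧ R ∧ P
= (¬P ∨ P) ∧ ¬T ∧ ¬R ∨ ¬T ∧ R ∨ ¬T ∧ R ∧ P
= ¬T ∧ ¬R ∨ ¬T ∧ R ∨ ¬T ∧ R ∧ P
= ¬T ∧ ¬R ∨ ¬T ∧ R
= ¬T

¬T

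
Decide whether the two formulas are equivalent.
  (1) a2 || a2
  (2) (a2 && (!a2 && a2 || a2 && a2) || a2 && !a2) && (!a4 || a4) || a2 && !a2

Yes

E1: a2 || a2
    = a2
E2: (a2 && (!a2 && a2 || a2 && a2) || a2 && !a2) && (!a4 || a4) || a2 && !a2
    = (a2 && a2 || a2 && !a2) && (!a4 || a4) || a2 && !a2
    = (a2 && a2 || a2 && !a2) && (!a4 || a4)
    = a2 && (!a4 || a4)
    = a2
Both reduce to a2, so they are equivalent.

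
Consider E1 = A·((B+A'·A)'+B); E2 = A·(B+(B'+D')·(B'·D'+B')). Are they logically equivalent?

Yes

E1: A·((B+A'·A)'+B)
    = A·(B'+B)   [complement / identity]
    = A   [complement / identity]
E2: A·(B+(B'+D')·(B'·D'+B'))
    = A·(B+(B'+D')·B')   [absorption]
    = A·(B+B')   [absorption]
    = A   [complement / identity]
Both reduce to A, so they are equivalent.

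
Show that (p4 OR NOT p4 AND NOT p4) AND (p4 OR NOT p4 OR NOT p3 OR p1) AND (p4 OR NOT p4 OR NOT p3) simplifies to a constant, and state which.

(p4 OR NOT p4 AND NOT p4) AND (p4 OR NOT p4 OR NOT p3 OR p1) AND (p4 OR NOT p4 OR NOT p3)
= (p4 OR NOT p4 AND NOT p4) AND (p4 OR NOT p4 OR NOT p3)   — absorption
= (p4 OR NOT p4) AND (p4 OR NOT p4 OR NOT p3)   — idempotence
= p4 OR NOT p4   — absorption
= TRUE   — complement

TRUE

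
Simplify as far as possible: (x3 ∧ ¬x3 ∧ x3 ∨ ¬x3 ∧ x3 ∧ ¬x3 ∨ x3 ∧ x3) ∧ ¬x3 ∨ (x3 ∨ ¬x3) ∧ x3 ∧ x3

(x3 ∧ ¬x3 ∧ x3 ∨ ¬x3 ∧ x3 ∧ ¬x3 ∨ x3 ∧ x3) ∧ ¬x3 ∨ (x3 ∨ ¬x3) ∧ x3 ∧ x3
= (¬x3 ∧ x3 ∨ x3 ∧ x3) ∧ ¬x3 ∨ (x3 ∨ ¬x3) ∧ x3 ∧ x3   — distribution
= x3 ∧ ¬x3 ∨ (x3 ∨ ¬x3) ∧ x3 ∧ x3   — distribution
= x3 ∧ ¬x3 ∨ x3 ∧ x3   — complement / identity
= x3   — distribution

x3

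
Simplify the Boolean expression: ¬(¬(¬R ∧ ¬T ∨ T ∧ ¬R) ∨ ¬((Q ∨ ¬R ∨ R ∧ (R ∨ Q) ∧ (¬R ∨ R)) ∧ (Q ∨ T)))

¬R ∧ (Q ∨ T)

¬(¬(¬R ∧ ¬T ∨ T ∧ ¬R) ∨ ¬((Q ∨ ¬R ∨ R ∧ (R ∨ Q) ∧ (¬R ∨ R)) ∧ (Q ∨ T)))
= ¬(¬¬R ∨ ¬((Q ∨ ¬R ∨ R ∧ (R ∨ Q) ∧ (¬R ∨ R)) ∧ (Q ∨ T)))
= ¬(¬¬R ∨ ¬((Q ∨ ¬R ∨ R ∧ (R ∨ Q)) ∧ (Q ∨ T)))
= ¬R ∧ (Q ∨ ¬R ∨ R ∧ (R ∨ Q)) ∧ (Q ∨ T)
= ¬R ∧ (Q ∨ ¬R ∨ R) ∧ (Q ∨ T)
= ¬R ∧ (Q ∨ (¬R ∨ R) ∧ T)
= ¬R ∧ (Q ∨ T)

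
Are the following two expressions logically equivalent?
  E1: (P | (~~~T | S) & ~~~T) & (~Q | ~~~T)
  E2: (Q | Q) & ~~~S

E1: (P | (~~~T | S) & ~~~T) & (~Q | ~~~T)
    = (P | ~~~T) & (~Q | ~~~T)
    = P & ~Q | ~~~T
    = P & ~Q | ~T
E2: (Q | Q) & ~~~S
    = Q & ~~~S
    = Q & ~S
These differ: at P=1, Q=0, S=1, T=0, E1 = 1 but E2 = 0.

No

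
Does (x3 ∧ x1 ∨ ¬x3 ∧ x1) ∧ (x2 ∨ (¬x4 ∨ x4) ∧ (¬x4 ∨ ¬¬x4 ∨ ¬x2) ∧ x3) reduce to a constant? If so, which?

no

(x3 ∧ x1 ∨ ¬x3 ∧ x1) ∧ (x2 ∨ (¬x4 ∨ x4) ∧ (¬x4 ∨ ¬¬x4 ∨ ¬x2) ∧ x3)
= (x3 ∧ x1 ∨ ¬x3 ∧ x1) ∧ (x2 ∨ (¬x4 ∨ x4) ∧ (¬x4 ∨ x4 ∨ ¬x2) ∧ x3)   [double negation]
= x1 ∧ (x2 ∨ (¬x4 ∨ x4) ∧ (¬x4 ∨ x4 ∨ ¬x2) ∧ x3)   [distribution]
= x1 ∧ (x2 ∨ (¬x4 ∨ x4) ∧ x3)   [absorption]
= x1 ∧ (x2 ∨ x3)   [complement / identity]
This depends on x1, x2, x3, so it is not a constant.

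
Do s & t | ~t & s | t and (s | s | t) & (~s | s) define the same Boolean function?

E1: s & t | ~t & s | t
    = s | t
E2: (s | s | t) & (~s | s)
    = s | s | t
    = s | t
Both reduce to s | t, so they are equivalent.

Yes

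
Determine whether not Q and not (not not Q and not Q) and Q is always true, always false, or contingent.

not Q and not (not not Q and not Q) and Q
= not Q and (not Q or Q) and Q   (De Morgan)
= not Q and Q   (complement / identity)
= False   (complement)

always false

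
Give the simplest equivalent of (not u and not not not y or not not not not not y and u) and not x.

(not u and not not not y or not not not not not y and u) and not x
= (not u and not not not y or not not not y and u) and not x   — double negation
= not not not y and not x   — distribution
= not y and not x   — double negation

not y and not x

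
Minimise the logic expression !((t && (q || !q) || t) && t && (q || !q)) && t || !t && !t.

!t

!((t && (q || !q) || t) && t && (q || !q)) && t || !t && !t
= !(t && (q || !q)) && t || !t && !t   (absorption)
= !t && t || !t && !t   (complement / identity)
= !t   (distribution)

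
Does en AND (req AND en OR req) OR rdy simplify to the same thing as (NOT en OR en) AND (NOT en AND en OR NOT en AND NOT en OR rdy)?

No

E1: en AND (req AND en OR req) OR rdy
    = en AND req OR rdy
E2: (NOT en OR en) AND (NOT en AND en OR NOT en AND NOT en OR rdy)
    = (NOT en OR en) AND (NOT en OR rdy)
    = NOT en OR rdy
These differ: at en=0, rdy=0, req=0, E1 = 0 but E2 = 1.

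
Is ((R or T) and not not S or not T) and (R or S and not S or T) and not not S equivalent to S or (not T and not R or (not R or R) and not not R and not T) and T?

E1: ((R or T) and not not S or not T) and (R or S and not S or T) and not not S
    = ((R or T) and not not S or not T) and (R or T) and not not S   [complement / identity]
    = (R or T) and not not S   [absorption]
    = (R or T) and S   [double negation]
E2: S or (not T and not R or (not R or R) and not not R and not T) and T
    = S or (not T and not R or not not R and not T) and T   [complement / identity]
    = S or (not T and not R or R and not T) and T   [double negation]
    = S or not T and T   [distribution]
    = S   [complement / identity]
These differ: at R=0, S=1, T=0, E1 = 0 but E2 = 1.

No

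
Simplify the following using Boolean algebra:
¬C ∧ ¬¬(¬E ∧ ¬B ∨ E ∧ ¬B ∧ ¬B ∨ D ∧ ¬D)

¬C ∧ ¬¬(¬E ∧ ¬B ∨ E ∧ ¬B ∧ ¬B ∨ D ∧ ¬D)
= ¬C ∧ ¬¬(¬E ∧ ¬B ∨ E ∧ ¬B ∧ ¬B)   [complement / identity]
= ¬C ∧ ¬¬(¬E ∧ ¬B ∨ E ∧ ¬B)   [idempotence]
= ¬C ∧ ¬¬¬B   [distribution]
= ¬C ∧ ¬B   [double negation]

¬C ∧ ¬B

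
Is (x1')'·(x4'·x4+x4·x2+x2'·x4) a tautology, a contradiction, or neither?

neither

(x1')'·(x4'·x4+x4·x2+x2'·x4)
= (x1')'·(x4·x2+x2'·x4)   — complement / identity
= (x1')'·x4   — distribution
= x1·x4   — double negation
This depends on x1, x4, so it is not a constant.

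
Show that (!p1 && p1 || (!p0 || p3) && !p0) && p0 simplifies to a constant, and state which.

false

(!p1 && p1 || (!p0 || p3) && !p0) && p0
= (!p1 && p1 || !p0) && p0   — absorption
= !p0 && p0   — complement / identity
= false   — complement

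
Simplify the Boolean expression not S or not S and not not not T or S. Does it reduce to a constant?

not S or not S and not not not T or S
= not S or not S and not T or S
= not S or S
= True

True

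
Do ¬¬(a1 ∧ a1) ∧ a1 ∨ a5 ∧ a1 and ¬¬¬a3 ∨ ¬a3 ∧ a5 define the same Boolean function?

No

E1: ¬¬(a1 ∧ a1) ∧ a1 ∨ a5 ∧ a1
    = a1 ∧ a1 ∧ a1 ∨ a5 ∧ a1   — double negation
    = a1 ∧ a1 ∨ a5 ∧ a1   — idempotence
    = (a1 ∨ a5) ∧ a1   — distribution
    = a1   — absorption
E2: ¬¬¬a3 ∨ ¬a3 ∧ a5
    = ¬a3 ∨ ¬a3 ∧ a5   — double negation
    = ¬a3   — absorption
These differ: at a1=0, a3=0, a5=0, E1 = 0 but E2 = 1.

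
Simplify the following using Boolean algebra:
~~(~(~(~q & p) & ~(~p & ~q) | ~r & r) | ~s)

~~(~(~(~q & p) & ~(~p & ~q) | ~r & r) | ~s)
= ~~(~(~(~q & p) & ~(~p & ~q)) | ~s)   — complement / identity
= ~~(~q & p | ~p & ~q | ~s)   — De Morgan
= ~~(~q | ~s)   — distribution
= ~q | ~s   — double negation

~q | ~s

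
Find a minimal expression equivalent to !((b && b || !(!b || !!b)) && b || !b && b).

!((b && b || !(!b || !!b)) && b || !b && b)
= !((b && b || b && !b) && b || !b && b)
= !(b && b || !b && b)
= !b

!b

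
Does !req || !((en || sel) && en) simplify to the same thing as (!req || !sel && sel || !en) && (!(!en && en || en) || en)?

E1: !req || !((en || sel) && en)
    = !req || !en   [absorption]
E2: (!req || !sel && sel || !en) && (!(!en && en || en) || en)
    = (!req || !sel && sel || !en) && (!en || en)   [complement / identity]
    = !req || !sel && sel || !en   [complement / identity]
    = !req || !en   [complement / identity]
Both reduce to !req || !en, so they are equivalent.

Yes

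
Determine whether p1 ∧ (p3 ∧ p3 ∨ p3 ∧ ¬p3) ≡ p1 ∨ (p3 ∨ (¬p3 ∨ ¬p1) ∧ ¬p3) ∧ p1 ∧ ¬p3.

No

E1: p1 ∧ (p3 ∧ p3 ∨ p3 ∧ ¬p3)
    = p1 ∧ p3   [distribution]
E2: p1 ∨ (p3 ∨ (¬p3 ∨ ¬p1) ∧ ¬p3) ∧ p1 ∧ ¬p3
    = p1 ∨ (p3 ∨ ¬p3) ∧ p1 ∧ ¬p3   [absorption]
    = p1 ∨ p1 ∧ ¬p3   [complement / identity]
    = p1   [absorption]
These differ: at p1=1, p3=0, E1 = 0 but E2 = 1.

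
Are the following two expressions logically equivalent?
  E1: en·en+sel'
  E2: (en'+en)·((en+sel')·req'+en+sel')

Yes

E1: en·en+sel'
    = en+sel'   — idempotence
E2: (en'+en)·((en+sel')·req'+en+sel')
    = (en'+en)·(en+sel')   — absorption
    = en+sel'   — complement / identity
Both reduce to en+sel', so they are equivalent.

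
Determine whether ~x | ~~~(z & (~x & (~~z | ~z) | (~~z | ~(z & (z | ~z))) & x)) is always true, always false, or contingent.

~x | ~~~(z & (~x & (~~z | ~z) | (~~z | ~(z & (z | ~z))) & x))
= ~x | ~~~(z & (~x & (~~z | ~z) | (~~z | ~z) & x))   — complement / identity
= ~x | ~~~(z & (~~z | ~z))   — distribution
= ~x | ~~~(z & (z | ~z))   — double negation
= ~x | ~(z & (z | ~z))   — double negation
= ~x | ~z   — complement / identity
This depends on x, z, so it is not a constant.

contingent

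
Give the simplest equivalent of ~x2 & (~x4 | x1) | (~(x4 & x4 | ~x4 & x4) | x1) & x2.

~x4 | x1

~x2 & (~x4 | x1) | (~(x4 & x4 | ~x4 & x4) | x1) & x2
= ~x2 & (~x4 | x1) | (~x4 | x1) & x2   [distribution]
= ~x4 | x1   [distribution]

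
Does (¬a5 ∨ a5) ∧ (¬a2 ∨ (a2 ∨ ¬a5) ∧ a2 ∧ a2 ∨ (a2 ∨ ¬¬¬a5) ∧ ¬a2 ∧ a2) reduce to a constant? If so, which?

yes, True

(¬a5 ∨ a5) ∧ (¬a2 ∨ (a2 ∨ ¬a5) ∧ a2 ∧ a2 ∨ (a2 ∨ ¬¬¬a5) ∧ ¬a2 ∧ a2)
= (¬a5 ∨ a5) ∧ (¬a2 ∨ (a2 ∨ ¬a5) ∧ a2 ∧ a2 ∨ (a2 ∨ ¬a5) ∧ ¬a2 ∧ a2)   [double negation]
= (¬a5 ∨ a5) ∧ (¬a2 ∨ ((a2 ∨ ¬a5) ∧ a2 ∨ (a2 ∨ ¬a5) ∧ ¬a2) ∧ a2)   [distribution]
= (¬a5 ∨ a5) ∧ (¬a2 ∨ (a2 ∨ ¬a5) ∧ a2)   [distribution]
= ¬a2 ∨ (a2 ∨ ¬a5) ∧ a2   [complement / identity]
= ¬a2 ∨ a2   [absorption]
= True   [complement]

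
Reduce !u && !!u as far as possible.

false

!u && !!u
= !u && u   [double negation]
= false   [complement]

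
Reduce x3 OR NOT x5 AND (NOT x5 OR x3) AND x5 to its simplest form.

x3

x3 OR NOT x5 AND (NOT x5 OR x3) AND x5
= x3 OR NOT x5 AND x5   — absorption
= x3   — complement / identity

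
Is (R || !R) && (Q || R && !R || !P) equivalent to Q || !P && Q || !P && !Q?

E1: (R || !R) && (Q || R && !R || !P)
    = (R || !R) && (Q || !P)
    = Q || !P
E2: Q || !P && Q || !P && !Q
    = Q || !P
Both reduce to Q || !P, so they are equivalent.

Yes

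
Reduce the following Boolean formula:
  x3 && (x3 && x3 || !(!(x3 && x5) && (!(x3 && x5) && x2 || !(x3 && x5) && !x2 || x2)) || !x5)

x3

x3 && (x3 && x3 || !(!(x3 && x5) && (!(x3 && x5) && x2 || !(x3 && x5) && !x2 || x2)) || !x5)
= x3 && (x3 && x3 || !(!(x3 && x5) && (!(x3 && x5) || x2)) || !x5)   [distribution]
= x3 && (x3 && x3 || !!(x3 && x5) || !x5)   [absorption]
= x3 && (x3 && x3 || x3 && x5 || !x5)   [double negation]
= x3 && (x3 && (x3 || x5) || !x5)   [distribution]
= x3 && (x3 || !x5)   [absorption]
= x3   [absorption]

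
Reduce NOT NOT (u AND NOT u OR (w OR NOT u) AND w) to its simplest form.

NOT NOT (u AND NOT u OR (w OR NOT u) AND w)
= u AND NOT u OR (w OR NOT u) AND w   [double negation]
= u AND NOT u OR w   [absorption]
= w   [complement / identity]

w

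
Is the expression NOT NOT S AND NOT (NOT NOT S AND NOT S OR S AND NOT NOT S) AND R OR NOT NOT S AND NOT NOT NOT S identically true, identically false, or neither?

identically false

NOT NOT S AND NOT (NOT NOT S AND NOT S OR S AND NOT NOT S) AND R OR NOT NOT S AND NOT NOT NOT S
= NOT NOT S AND NOT NOT NOT S AND R OR NOT NOT S AND NOT NOT NOT S   [distribution]
= NOT NOT S AND NOT NOT NOT S   [absorption]
= NOT NOT S AND NOT S   [double negation]
= S AND NOT S   [double negation]
= FALSE   [complement]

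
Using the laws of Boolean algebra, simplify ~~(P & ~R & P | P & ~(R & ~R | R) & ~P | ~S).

~~(P & ~R & P | P & ~(R & ~R | R) & ~P | ~S)
= ~~(P & ~R & P | P & ~R & ~P | ~S)
= ~~(P & ~R | ~S)
= P & ~R | ~S

P & ~R | ~S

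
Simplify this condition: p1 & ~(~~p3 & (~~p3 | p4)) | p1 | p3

p1 & ~(~~p3 & (~~p3 | p4)) | p1 | p3
= p1 & ~~~p3 | p1 | p3   (absorption)
= p1 & ~p3 | p1 | p3   (double negation)
= p1 | p3   (absorption)

p1 | p3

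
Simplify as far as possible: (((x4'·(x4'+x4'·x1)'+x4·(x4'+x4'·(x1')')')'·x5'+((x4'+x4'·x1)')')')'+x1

(((x4'·(x4'+x4'·x1)'+x4·(x4'+x4'·(x1')')')'·x5'+((x4'+x4'·x1)')')')'+x1
= (((x4'·(x4'+x4'·x1)'+x4·(x4'+x4'·x1)')'·x5'+((x4'+x4'·x1)')')')'+x1   [double negation]
= ((((x4'+x4'·x1)')'·x5'+((x4'+x4'·x1)')')')'+x1   [distribution]
= ((((x4'+x4'·x1)')')')'+x1   [absorption]
= ((x4'+x4'·x1)')'+x1   [double negation]
= ((x4')')'+x1   [absorption]
= x4'+x1   [double negation]

x4'+x1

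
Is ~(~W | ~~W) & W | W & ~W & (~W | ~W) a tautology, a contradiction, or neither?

contradiction

~(~W | ~~W) & W | W & ~W & (~W | ~W)
= ~(~W | ~~W) & W | W & ~W & ~W   — idempotence
= W & ~W & W | W & ~W & ~W   — De Morgan
= W & ~W   — distribution
= 0   — complement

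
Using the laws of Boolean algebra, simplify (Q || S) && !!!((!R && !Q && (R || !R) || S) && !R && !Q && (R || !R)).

S && R || Q

(Q || S) && !!!((!R && !Q && (R || !R) || S) && !R && !Q && (R || !R))
= (Q || S) && !!!(!R && !Q && (R || !R))
= (Q || S) && !!!(!R && !Q)
= (Q || S) && !(!R && !Q)
= (Q || S) && (R || Q)
= S && R || Q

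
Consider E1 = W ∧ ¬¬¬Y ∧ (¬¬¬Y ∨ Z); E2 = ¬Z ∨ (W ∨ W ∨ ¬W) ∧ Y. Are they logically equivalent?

E1: W ∧ ¬¬¬Y ∧ (¬¬¬Y ∨ Z)
    = W ∧ ¬¬¬Y   — absorption
    = W ∧ ¬Y   — double negation
E2: ¬Z ∨ (W ∨ W ∨ ¬W) ∧ Y
    = ¬Z ∨ (W ∨ ¬W) ∧ Y   — idempotence
    = ¬Z ∨ Y   — complement / identity
These differ: at W=0, Y=1, Z=0, E1 = 0 but E2 = 1.

No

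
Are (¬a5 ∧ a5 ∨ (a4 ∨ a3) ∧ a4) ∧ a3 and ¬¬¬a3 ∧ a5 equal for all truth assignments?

No

E1: (¬a5 ∧ a5 ∨ (a4 ∨ a3) ∧ a4) ∧ a3
    = (¬a5 ∧ a5 ∨ a4) ∧ a3   (absorption)
    = a4 ∧ a3   (complement / identity)
E2: ¬¬¬a3 ∧ a5
    = ¬a3 ∧ a5   (double negation)
These differ: at a3=1, a4=1, a5=1, E1 = 1 but E2 = 0.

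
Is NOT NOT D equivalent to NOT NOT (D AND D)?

Yes

E1: NOT NOT D
    = D
E2: NOT NOT (D AND D)
    = D AND D
    = D
Both reduce to D, so they are equivalent.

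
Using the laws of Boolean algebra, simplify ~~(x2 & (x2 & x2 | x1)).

~~(x2 & (x2 & x2 | x1))
= x2 & (x2 & x2 | x1)   [double negation]
= x2 & (x2 | x1)   [idempotence]
= x2   [absorption]

x2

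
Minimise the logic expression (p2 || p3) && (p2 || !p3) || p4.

(p2 || p3) && (p2 || !p3) || p4
= p3 && !p3 || p2 || p4   (distribution)
= p2 || p4   (complement / identity)

p2 || p4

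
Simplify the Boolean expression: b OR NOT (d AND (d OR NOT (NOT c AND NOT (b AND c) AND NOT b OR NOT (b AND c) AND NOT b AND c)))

b OR NOT d

b OR NOT (d AND (d OR NOT (NOT c AND NOT (b AND c) AND NOT b OR NOT (b AND c) AND NOT b AND c)))
= b OR NOT (d AND (d OR NOT (NOT (b AND c) AND NOT b)))   — distribution
= b OR NOT (d AND (d OR b AND c OR b))   — De Morgan
= b OR NOT (d AND (d OR b))   — absorption
= b OR NOT d   — absorption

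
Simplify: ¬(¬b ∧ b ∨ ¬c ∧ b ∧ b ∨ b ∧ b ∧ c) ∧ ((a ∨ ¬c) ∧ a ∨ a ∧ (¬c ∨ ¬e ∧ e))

¬b ∧ a

¬(¬b ∧ b ∨ ¬c ∧ b ∧ b ∨ b ∧ b ∧ c) ∧ ((a ∨ ¬c) ∧ a ∨ a ∧ (¬c ∨ ¬e ∧ e))
= ¬(¬b ∧ b ∨ ¬c ∧ b ∧ b ∨ b ∧ b ∧ c) ∧ ((a ∨ ¬c) ∧ a ∨ a ∧ ¬c)
= ¬(¬b ∧ b ∨ ¬c ∧ b ∧ b ∨ b ∧ b ∧ c) ∧ (a ∨ a ∧ ¬c)
= ¬(¬b ∧ b ∨ b ∧ b) ∧ (a ∨ a ∧ ¬c)
= ¬b ∧ (a ∨ a ∧ ¬c)
= ¬b ∧ a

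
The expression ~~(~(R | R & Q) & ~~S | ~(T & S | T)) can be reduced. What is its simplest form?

~~(~(R | R & Q) & ~~S | ~(T & S | T))
= ~~(~(R | R & Q) & ~~S | ~T)   (absorption)
= ~~(~(R | R & Q) & S | ~T)   (double negation)
= ~(R | R & Q) & S | ~T   (double negation)
= ~R & S | ~T   (absorption)

~R & S | ~T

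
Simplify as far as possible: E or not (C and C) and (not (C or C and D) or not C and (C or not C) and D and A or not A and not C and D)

E or not C

E or not (C and C) and (not (C or C and D) or not C and (C or not C) and D and A or not A and not C and D)
= E or not C and (not (C or C and D) or not C and (C or not C) and D and A or not A and not C and D)   (idempotence)
= E or not C and (not C or not C and (C or not C) and D and A or not A and not C and D)   (absorption)
= E or not C and (not C or not C and D and A or not A and not C and D)   (complement / identity)
= E or not C and (not C or not C and D)   (distribution)
= E or not C and not C   (absorption)
= E or not C   (idempotence)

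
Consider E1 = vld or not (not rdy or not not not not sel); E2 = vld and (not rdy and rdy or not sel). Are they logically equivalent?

E1: vld or not (not rdy or not not not not sel)
    = vld or rdy and not not not sel
    = vld or rdy and not sel
E2: vld and (not rdy and rdy or not sel)
    = vld and not sel
These differ: at rdy=0, sel=1, vld=1, E1 = 1 but E2 = 0.

No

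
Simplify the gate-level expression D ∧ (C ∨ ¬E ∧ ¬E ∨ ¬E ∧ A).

D ∧ (C ∨ ¬E ∧ ¬E ∨ ¬E ∧ A)
= D ∧ (C ∨ ¬E ∨ ¬E ∧ A)   [idempotence]
= D ∧ (C ∨ ¬E)   [absorption]

D ∧ (C ∨ ¬E)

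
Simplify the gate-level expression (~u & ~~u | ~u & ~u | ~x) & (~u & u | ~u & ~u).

(~u & ~~u | ~u & ~u | ~x) & (~u & u | ~u & ~u)
= (~u & u | ~u & ~u | ~x) & (~u & u | ~u & ~u)   — double negation
= ~u & u | ~u & ~u   — absorption
= ~u   — distribution

~u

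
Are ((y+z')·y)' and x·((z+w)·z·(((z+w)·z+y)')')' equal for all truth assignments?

No

E1: ((y+z')·y)'
    = y'   — absorption
E2: x·((z+w)·z·(((z+w)·z+y)')')'
    = x·((z+w)·z·((z+w)·z+y))'   — double negation
    = x·((z+w)·z)'   — absorption
    = x·z'   — absorption
These differ: at w=0, x=0, y=0, z=1, E1 = 1 but E2 = 0.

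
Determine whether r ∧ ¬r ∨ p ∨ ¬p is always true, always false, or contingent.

r ∧ ¬r ∨ p ∨ ¬p
= p ∨ ¬p   — complement / identity
= True   — complement

always true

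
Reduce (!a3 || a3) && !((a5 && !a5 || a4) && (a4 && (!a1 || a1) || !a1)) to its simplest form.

!a4

(!a3 || a3) && !((a5 && !a5 || a4) && (a4 && (!a1 || a1) || !a1))
= (!a3 || a3) && !((a5 && !a5 || a4) && (a4 || !a1))   [complement / identity]
= !((a5 && !a5 || a4) && (a4 || !a1))   [complement / identity]
= !(a4 && (a4 || !a1))   [complement / identity]
= !a4   [absorption]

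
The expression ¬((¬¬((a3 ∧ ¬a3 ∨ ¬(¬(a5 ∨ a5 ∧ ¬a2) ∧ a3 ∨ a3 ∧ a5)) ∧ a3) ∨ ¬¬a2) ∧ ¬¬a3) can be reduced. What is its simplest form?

¬a2 ∨ ¬a3

¬((¬¬((a3 ∧ ¬a3 ∨ ¬(¬(a5 ∨ a5 ∧ ¬a2) ∧ a3 ∨ a3 ∧ a5)) ∧ a3) ∨ ¬¬a2) ∧ ¬¬a3)
= ¬((¬¬((a3 ∧ ¬a3 ∨ ¬(¬a5 ∧ a3 ∨ a3 ∧ a5)) ∧ a3) ∨ ¬¬a2) ∧ ¬¬a3)   — absorption
= ¬((¬¬(¬(¬a5 ∧ a3 ∨ a3 ∧ a5) ∧ a3) ∨ ¬¬a2) ∧ ¬¬a3)   — complement / identity
= ¬((¬¬(¬a3 ∧ a3) ∨ ¬¬a2) ∧ ¬¬a3)   — distribution
= ¬((¬a3 ∧ a3 ∨ ¬¬a2) ∧ ¬¬a3)   — double negation
= ¬(¬¬a2 ∧ ¬¬a3)   — complement / identity
= ¬a2 ∨ ¬a3   — De Morgan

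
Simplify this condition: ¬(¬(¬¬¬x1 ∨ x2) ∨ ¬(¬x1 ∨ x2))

¬x1 ∨ x2

¬(¬(¬¬¬x1 ∨ x2) ∨ ¬(¬x1 ∨ x2))
= (¬¬¬x1 ∨ x2) ∧ (¬x1 ∨ x2)   — De Morgan
= (¬x1 ∨ x2) ∧ (¬x1 ∨ x2)   — double negation
= ¬x1 ∨ x2   — idempotence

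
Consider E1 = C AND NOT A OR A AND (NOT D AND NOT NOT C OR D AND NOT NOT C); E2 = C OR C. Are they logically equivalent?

E1: C AND NOT A OR A AND (NOT D AND NOT NOT C OR D AND NOT NOT C)
    = C AND NOT A OR A AND NOT NOT C   (distribution)
    = C AND NOT A OR A AND C   (double negation)
    = C   (distribution)
E2: C OR C
    = C   (idempotence)
Both reduce to C, so they are equivalent.

Yes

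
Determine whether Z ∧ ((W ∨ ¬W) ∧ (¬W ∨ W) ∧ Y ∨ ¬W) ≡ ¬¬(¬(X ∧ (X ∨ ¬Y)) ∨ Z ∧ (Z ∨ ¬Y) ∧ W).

E1: Z ∧ ((W ∨ ¬W) ∧ (¬W ∨ W) ∧ Y ∨ ¬W)
    = Z ∧ ((¬W ∨ W) ∧ Y ∨ ¬W)   (complement / identity)
    = Z ∧ (Y ∨ ¬W)   (complement / identity)
E2: ¬¬(¬(X ∧ (X ∨ ¬Y)) ∨ Z ∧ (Z ∨ ¬Y) ∧ W)
    = ¬¬(¬X ∨ Z ∧ (Z ∨ ¬Y) ∧ W)   (absorption)
    = ¬X ∨ Z ∧ (Z ∨ ¬Y) ∧ W   (double negation)
    = ¬X ∨ Z ∧ W   (absorption)
These differ: at W=0, X=0, Y=0, Z=0, E1 = 0 but E2 = 1.

No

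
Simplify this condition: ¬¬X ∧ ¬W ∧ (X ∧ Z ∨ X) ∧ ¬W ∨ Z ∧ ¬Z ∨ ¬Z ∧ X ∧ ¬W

X ∧ ¬W

¬¬X ∧ ¬W ∧ (X ∧ Z ∨ X) ∧ ¬W ∨ Z ∧ ¬Z ∨ ¬Z ∧ X ∧ ¬W
= ¬¬X ∧ ¬W ∧ (X ∧ Z ∨ X) ∧ ¬W ∨ ¬Z ∧ X ∧ ¬W   [complement / identity]
= ¬¬X ∧ ¬W ∧ X ∧ ¬W ∨ ¬Z ∧ X ∧ ¬W   [absorption]
= X ∧ ¬W ∧ X ∧ ¬W ∨ ¬Z ∧ X ∧ ¬W   [double negation]
= (X ∧ ¬W ∨ ¬Z) ∧ X ∧ ¬W   [distribution]
= X ∧ ¬W   [absorption]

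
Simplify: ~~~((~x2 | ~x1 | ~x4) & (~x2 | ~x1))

x2 & x1

~~~((~x2 | ~x1 | ~x4) & (~x2 | ~x1))
= ~~~(~x2 | ~x1)   (absorption)
= ~(~x2 | ~x1)   (double negation)
= x2 & x1   (De Morgan)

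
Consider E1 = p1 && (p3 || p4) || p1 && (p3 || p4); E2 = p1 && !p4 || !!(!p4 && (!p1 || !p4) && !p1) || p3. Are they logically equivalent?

E1: p1 && (p3 || p4) || p1 && (p3 || p4)
    = p1 && (p3 || p4)   [idempotence]
E2: p1 && !p4 || !!(!p4 && (!p1 || !p4) && !p1) || p3
    = p1 && !p4 || !!(!p4 && !p1) || p3   [absorption]
    = p1 && !p4 || !p4 && !p1 || p3   [double negation]
    = !p4 || p3   [distribution]
These differ: at p1=0, p3=1, p4=0, E1 = 0 but E2 = 1.

No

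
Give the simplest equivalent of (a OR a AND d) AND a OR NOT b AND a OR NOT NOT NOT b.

(a OR a AND d) AND a OR NOT b AND a OR NOT NOT NOT b
= a AND a OR NOT b AND a OR NOT NOT NOT b   — absorption
= a AND a OR NOT b AND a OR NOT b   — double negation
= a AND a OR NOT b   — absorption
= a OR NOT b   — idempotence

a OR NOT b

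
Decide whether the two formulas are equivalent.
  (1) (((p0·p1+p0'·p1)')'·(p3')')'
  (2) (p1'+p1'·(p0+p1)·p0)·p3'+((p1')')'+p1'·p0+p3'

Yes

E1: (((p0·p1+p0'·p1)')'·(p3')')'
    = (p0·p1+p0'·p1)'+p3'
    = p1'+p3'
E2: (p1'+p1'·(p0+p1)·p0)·p3'+((p1')')'+p1'·p0+p3'
    = (p1'+p1'·(p0+p1)·p0)·p3'+p1'+p1'·p0+p3'
    = (p1'+p1'·p0)·p3'+p1'+p1'·p0+p3'
    = p1'+p1'·p0+p3'
    = p1'+p3'
Both reduce to p1'+p3', so they are equivalent.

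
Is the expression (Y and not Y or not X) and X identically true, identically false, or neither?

(Y and not Y or not X) and X
= not X and X   (complement / identity)
= False   (complement)

identically false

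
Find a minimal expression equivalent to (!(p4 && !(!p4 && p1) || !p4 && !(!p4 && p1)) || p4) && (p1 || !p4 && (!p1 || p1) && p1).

p1

(!(p4 && !(!p4 && p1) || !p4 && !(!p4 && p1)) || p4) && (p1 || !p4 && (!p1 || p1) && p1)
= (!(p4 && !(!p4 && p1) || !p4 && !(!p4 && p1)) || p4) && (p1 || !p4 && p1)   [complement / identity]
= (!!(!p4 && p1) || p4) && (p1 || !p4 && p1)   [distribution]
= (!p4 && p1 || p4) && (p1 || !p4 && p1)   [double negation]
= !p4 && p1 || p4 && p1   [distribution]
= p1   [distribution]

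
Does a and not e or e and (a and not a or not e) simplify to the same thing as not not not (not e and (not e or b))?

E1: a and not e or e and (a and not a or not e)
    = a and not e or e and not e   [complement / identity]
    = a and not e   [complement / identity]
E2: not not not (not e and (not e or b))
    = not not not not e   [absorption]
    = not not e   [double negation]
    = e   [double negation]
These differ: at a=1, b=0, e=0, E1 = 1 but E2 = 0.

No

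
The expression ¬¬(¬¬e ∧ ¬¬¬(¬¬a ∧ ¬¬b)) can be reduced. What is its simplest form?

¬¬(¬¬e ∧ ¬¬¬(¬¬a ∧ ¬¬b))
= ¬(¬e ∨ ¬¬(¬¬a ∧ ¬¬b))
= ¬(¬e ∨ ¬(¬a ∨ ¬b))
= e ∧ (¬a ∨ ¬b)

e ∧ (¬a ∨ ¬b)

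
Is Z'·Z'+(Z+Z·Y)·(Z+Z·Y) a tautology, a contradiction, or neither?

Z'·Z'+(Z+Z·Y)·(Z+Z·Y)
= Z'·Z'+Z+Z·Y   [idempotence]
= Z'·Z'+Z   [absorption]
= Z'+Z   [idempotence]
= 1   [complement]

tautology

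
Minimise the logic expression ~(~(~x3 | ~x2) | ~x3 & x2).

~(~(~x3 | ~x2) | ~x3 & x2)
= ~(x3 & x2 | ~x3 & x2)   (De Morgan)
= ~x2   (distribution)

~x2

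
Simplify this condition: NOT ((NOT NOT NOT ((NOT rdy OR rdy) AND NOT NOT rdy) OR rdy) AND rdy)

NOT ((NOT NOT NOT ((NOT rdy OR rdy) AND NOT NOT rdy) OR rdy) AND rdy)
= NOT ((NOT NOT NOT NOT NOT rdy OR rdy) AND rdy)
= NOT ((NOT NOT NOT rdy OR rdy) AND rdy)
= NOT ((NOT rdy OR rdy) AND rdy)
= NOT rdy

NOT rdy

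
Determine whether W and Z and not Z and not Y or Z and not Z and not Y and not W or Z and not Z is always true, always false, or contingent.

always false

W and Z and not Z and not Y or Z and not Z and not Y and not W or Z and not Z
= Z and not Z and not Y or Z and not Z
= Z and not Z
= False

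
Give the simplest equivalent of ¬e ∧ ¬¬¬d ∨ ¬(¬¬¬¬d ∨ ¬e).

¬e ∧ ¬¬¬d ∨ ¬(¬¬¬¬d ∨ ¬e)
= ¬e ∧ ¬¬¬d ∨ ¬¬¬d ∧ e   — De Morgan
= ¬¬¬d   — distribution
= ¬d   — double negation

¬d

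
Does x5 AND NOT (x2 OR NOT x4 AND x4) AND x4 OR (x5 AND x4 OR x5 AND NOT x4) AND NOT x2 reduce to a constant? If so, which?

no

x5 AND NOT (x2 OR NOT x4 AND x4) AND x4 OR (x5 AND x4 OR x5 AND NOT x4) AND NOT x2
= x5 AND NOT (x2 OR NOT x4 AND x4) AND x4 OR x5 AND NOT x2   — distribution
= x5 AND NOT x2 AND x4 OR x5 AND NOT x2   — complement / identity
= x5 AND NOT x2   — absorption
This depends on x2, x5, so it is not a constant.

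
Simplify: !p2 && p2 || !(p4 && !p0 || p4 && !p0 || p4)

!p4

!p2 && p2 || !(p4 && !p0 || p4 && !p0 || p4)
= !p2 && p2 || !(p4 && !p0 || p4)
= !(p4 && !p0 || p4)
= !p4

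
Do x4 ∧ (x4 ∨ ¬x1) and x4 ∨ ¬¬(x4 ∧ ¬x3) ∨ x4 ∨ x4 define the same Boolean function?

Yes

E1: x4 ∧ (x4 ∨ ¬x1)
    = x4
E2: x4 ∨ ¬¬(x4 ∧ ¬x3) ∨ x4 ∨ x4
    = x4 ∨ x4 ∧ ¬x3 ∨ x4 ∨ x4
    = x4 ∨ x4 ∧ ¬x3 ∨ x4
    = x4 ∨ x4
    = x4
Both reduce to x4, so they are equivalent.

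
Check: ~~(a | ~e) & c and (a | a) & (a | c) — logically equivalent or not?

No

E1: ~~(a | ~e) & c
    = (a | ~e) & c
E2: (a | a) & (a | c)
    = a & c | a
    = a
These differ: at a=1, c=0, e=0, E1 = 0 but E2 = 1.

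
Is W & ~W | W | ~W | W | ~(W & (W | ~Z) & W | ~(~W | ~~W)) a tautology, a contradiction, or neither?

tautology

W & ~W | W | ~W | W | ~(W & (W | ~Z) & W | ~(~W | ~~W))
= W & ~W | W | ~W | W | ~(W & W | ~(~W | ~~W))   (absorption)
= W | ~W | W | ~(W & W | ~(~W | ~~W))   (complement / identity)
= W | ~W | W | ~(W & W | W & ~W)   (De Morgan)
= W | ~W | W | ~W   (distribution)
= W | ~W   (idempotence)
= 1   (complement)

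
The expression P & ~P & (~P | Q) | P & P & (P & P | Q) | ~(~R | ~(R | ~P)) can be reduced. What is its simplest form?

P | R

P & ~P & (~P | Q) | P & P & (P & P | Q) | ~(~R | ~(R | ~P))
= P & ~P | P & P & (P & P | Q) | ~(~R | ~(R | ~P))   [absorption]
= P & ~P | P & P | ~(~R | ~(R | ~P))   [absorption]
= P & ~P | P & P | R & (R | ~P)   [De Morgan]
= P | R & (R | ~P)   [distribution]
= P | R   [absorption]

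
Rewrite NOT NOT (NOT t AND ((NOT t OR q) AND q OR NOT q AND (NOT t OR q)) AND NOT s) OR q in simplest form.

NOT NOT (NOT t AND ((NOT t OR q) AND q OR NOT q AND (NOT t OR q)) AND NOT s) OR q
= NOT NOT (NOT t AND (NOT t OR q) AND NOT s) OR q   — distribution
= NOT NOT (NOT t AND NOT s) OR q   — absorption
= NOT t AND NOT s OR q   — double negation

NOT t AND NOT s OR q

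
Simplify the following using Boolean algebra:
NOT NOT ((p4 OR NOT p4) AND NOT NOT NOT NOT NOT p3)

NOT p3

NOT NOT ((p4 OR NOT p4) AND NOT NOT NOT NOT NOT p3)
= NOT NOT NOT NOT NOT NOT NOT p3   [complement / identity]
= NOT NOT NOT NOT NOT p3   [double negation]
= NOT NOT NOT p3   [double negation]
= NOT p3   [double negation]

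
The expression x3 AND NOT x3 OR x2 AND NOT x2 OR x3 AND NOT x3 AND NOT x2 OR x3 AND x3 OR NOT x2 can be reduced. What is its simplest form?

x3 OR NOT x2

x3 AND NOT x3 OR x2 AND NOT x2 OR x3 AND NOT x3 AND NOT x2 OR x3 AND x3 OR NOT x2
= x3 AND NOT x3 OR x3 AND NOT x3 AND NOT x2 OR x3 AND x3 OR NOT x2   (complement / identity)
= x3 AND NOT x3 OR x3 AND x3 OR NOT x2   (absorption)
= x3 OR NOT x2   (distribution)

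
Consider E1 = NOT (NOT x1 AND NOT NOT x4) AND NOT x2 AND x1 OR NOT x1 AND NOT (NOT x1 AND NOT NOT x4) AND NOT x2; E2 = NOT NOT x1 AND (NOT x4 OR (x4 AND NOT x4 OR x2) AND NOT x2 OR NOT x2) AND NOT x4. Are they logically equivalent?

No

E1: NOT (NOT x1 AND NOT NOT x4) AND NOT x2 AND x1 OR NOT x1 AND NOT (NOT x1 AND NOT NOT x4) AND NOT x2
    = NOT (NOT x1 AND NOT NOT x4) AND NOT x2   — distribution
    = (x1 OR NOT x4) AND NOT x2   — De Morgan
E2: NOT NOT x1 AND (NOT x4 OR (x4 AND NOT x4 OR x2) AND NOT x2 OR NOT x2) AND NOT x4
    = x1 AND (NOT x4 OR (x4 AND NOT x4 OR x2) AND NOT x2 OR NOT x2) AND NOT x4   — double negation
    = x1 AND (NOT x4 OR x2 AND NOT x2 OR NOT x2) AND NOT x4   — complement / identity
    = x1 AND (NOT x4 OR NOT x2) AND NOT x4   — complement / identity
    = x1 AND NOT x4   — absorption
These differ: at x1=0, x2=0, x4=0, E1 = 1 but E2 = 0.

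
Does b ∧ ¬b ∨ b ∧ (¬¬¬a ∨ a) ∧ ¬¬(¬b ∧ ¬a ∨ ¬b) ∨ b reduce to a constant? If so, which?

no

b ∧ ¬b ∨ b ∧ (¬¬¬a ∨ a) ∧ ¬¬(¬b ∧ ¬a ∨ ¬b) ∨ b
= b ∧ (¬¬¬a ∨ a) ∧ ¬¬(¬b ∧ ¬a ∨ ¬b) ∨ b
= b ∧ (¬a ∨ a) ∧ ¬¬(¬b ∧ ¬a ∨ ¬b) ∨ b
= b ∧ (¬a ∨ a) ∧ ¬¬¬b ∨ b
= b ∧ (¬a ∨ a) ∧ ¬b ∨ b
= b ∧ ¬b ∨ b
= b
This depends on b, so it is not a constant.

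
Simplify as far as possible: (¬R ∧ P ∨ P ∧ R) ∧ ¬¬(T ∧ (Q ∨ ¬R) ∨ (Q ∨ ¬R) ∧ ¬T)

(¬R ∧ P ∨ P ∧ R) ∧ ¬¬(T ∧ (Q ∨ ¬R) ∨ (Q ∨ ¬R) ∧ ¬T)
= (¬R ∧ P ∨ P ∧ R) ∧ (T ∧ (Q ∨ ¬R) ∨ (Q ∨ ¬R) ∧ ¬T)
= P ∧ (T ∧ (Q ∨ ¬R) ∨ (Q ∨ ¬R) ∧ ¬T)
= P ∧ (Q ∨ ¬R)

P ∧ (Q ∨ ¬R)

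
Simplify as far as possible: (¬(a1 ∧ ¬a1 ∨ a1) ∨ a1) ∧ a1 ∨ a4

a1 ∨ a4

(¬(a1 ∧ ¬a1 ∨ a1) ∨ a1) ∧ a1 ∨ a4
= (¬a1 ∨ a1) ∧ a1 ∨ a4   — complement / identity
= a1 ∨ a4   — complement / identity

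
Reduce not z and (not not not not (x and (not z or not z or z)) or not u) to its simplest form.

not z and (not not not not (x and (not z or not z or z)) or not u)
= not z and (not not (x and (not z or not z or z)) or not u)   [double negation]
= not z and (not not (x and (not z or z)) or not u)   [idempotence]
= not z and (x and (not z or z) or not u)   [double negation]
= not z and (x or not u)   [complement / identity]

not z and (x or not u)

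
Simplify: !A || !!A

!A || !!A
= !A || A   [double negation]
= true   [complement]

true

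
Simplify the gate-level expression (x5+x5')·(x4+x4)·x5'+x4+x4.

x4

(x5+x5')·(x4+x4)·x5'+x4+x4
= (x4+x4)·x5'+x4+x4
= x4+x4
= x4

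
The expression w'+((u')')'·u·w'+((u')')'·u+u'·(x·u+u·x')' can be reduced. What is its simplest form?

w'+((u')')'·u·w'+((u')')'·u+u'·(x·u+u·x')'
= w'+((u')')'·u·w'+((u')')'·u+u'·u'
= w'+((u')')'·u+u'·u'
= w'+u'·u+u'·u'
= w'+u'

w'+u'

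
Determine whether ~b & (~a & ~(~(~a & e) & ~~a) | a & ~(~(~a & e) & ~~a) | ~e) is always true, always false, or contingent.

~b & (~a & ~(~(~a & e) & ~~a) | a & ~(~(~a & e) & ~~a) | ~e)
= ~b & (~(~(~a & e) & ~~a) | ~e)   — distribution
= ~b & (~a & e | ~a | ~e)   — De Morgan
= ~b & (~a | ~e)   — absorption
This depends on a, b, e, so it is not a constant.

contingent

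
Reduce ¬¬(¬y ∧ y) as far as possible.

False

¬¬(¬y ∧ y)
= ¬y ∧ y   — double negation
= False   — complement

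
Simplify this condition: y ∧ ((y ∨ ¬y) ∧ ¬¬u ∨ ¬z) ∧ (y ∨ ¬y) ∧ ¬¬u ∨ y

y ∧ ((y ∨ ¬y) ∧ ¬¬u ∨ ¬z) ∧ (y ∨ ¬y) ∧ ¬¬u ∨ y
= y ∧ (y ∨ ¬y) ∧ ¬¬u ∨ y   (absorption)
= y ∧ ¬¬u ∨ y   (complement / identity)
= y ∧ u ∨ y   (double negation)
= y   (absorption)

y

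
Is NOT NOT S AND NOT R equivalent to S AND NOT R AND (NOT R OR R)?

E1: NOT NOT S AND NOT R
    = S AND NOT R   (double negation)
E2: S AND NOT R AND (NOT R OR R)
    = S AND NOT R   (complement / identity)
Both reduce to S AND NOT R, so they are equivalent.

Yes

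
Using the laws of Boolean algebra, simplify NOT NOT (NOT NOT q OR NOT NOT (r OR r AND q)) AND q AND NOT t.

q AND NOT t

NOT NOT (NOT NOT q OR NOT NOT (r OR r AND q)) AND q AND NOT t
= NOT (NOT q AND NOT (r OR r AND q)) AND q AND NOT t   (De Morgan)
= (q OR r OR r AND q) AND q AND NOT t   (De Morgan)
= (q OR r) AND q AND NOT t   (absorption)
= q AND NOT t   (absorption)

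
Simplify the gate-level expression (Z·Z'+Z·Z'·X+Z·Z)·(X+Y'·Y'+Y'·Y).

(Z·Z'+Z·Z'·X+Z·Z)·(X+Y'·Y'+Y'·Y)
= (Z·Z'+Z·Z)·(X+Y'·Y'+Y'·Y)   — absorption
= (Z·Z'+Z·Z)·(X+Y')   — distribution
= Z·(X+Y')   — distribution

Z·(X+Y')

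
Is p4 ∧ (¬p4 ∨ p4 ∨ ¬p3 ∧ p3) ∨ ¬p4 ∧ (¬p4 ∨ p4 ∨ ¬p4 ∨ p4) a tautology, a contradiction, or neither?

p4 ∧ (¬p4 ∨ p4 ∨ ¬p3 ∧ p3) ∨ ¬p4 ∧ (¬p4 ∨ p4 ∨ ¬p4 ∨ p4)
= p4 ∧ (¬p4 ∨ p4 ∨ ¬p3 ∧ p3) ∨ ¬p4 ∧ (¬p4 ∨ p4)   — idempotence
= p4 ∧ (¬p4 ∨ p4) ∨ ¬p4 ∧ (¬p4 ∨ p4)   — complement / identity
= ¬p4 ∨ p4   — distribution
= True   — complement

tautology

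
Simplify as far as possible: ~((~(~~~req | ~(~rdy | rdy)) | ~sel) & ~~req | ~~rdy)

~req & ~rdy

~((~(~~~req | ~(~rdy | rdy)) | ~sel) & ~~req | ~~rdy)
= ~((~~req & (~rdy | rdy) | ~sel) & ~~req | ~~rdy)   (De Morgan)
= ~((~~req | ~sel) & ~~req | ~~rdy)   (complement / identity)
= ~(~~req | ~~rdy)   (absorption)
= ~req & ~rdy   (De Morgan)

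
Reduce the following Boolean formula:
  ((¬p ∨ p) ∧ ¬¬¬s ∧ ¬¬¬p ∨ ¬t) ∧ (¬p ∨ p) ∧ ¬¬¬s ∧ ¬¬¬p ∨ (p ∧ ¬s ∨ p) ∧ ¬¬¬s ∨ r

¬s ∨ r

((¬p ∨ p) ∧ ¬¬¬s ∧ ¬¬¬p ∨ ¬t) ∧ (¬p ∨ p) ∧ ¬¬¬s ∧ ¬¬¬p ∨ (p ∧ ¬s ∨ p) ∧ ¬¬¬s ∨ r
= (¬p ∨ p) ∧ ¬¬¬s ∧ ¬¬¬p ∨ (p ∧ ¬s ∨ p) ∧ ¬¬¬s ∨ r
= ¬¬¬s ∧ ¬¬¬p ∨ (p ∧ ¬s ∨ p) ∧ ¬¬¬s ∨ r
= ¬¬¬s ∧ ¬¬¬p ∨ p ∧ ¬¬¬s ∨ r
= ¬¬¬s ∧ ¬p ∨ p ∧ ¬¬¬s ∨ r
= ¬¬¬s ∨ r
= ¬s ∨ r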